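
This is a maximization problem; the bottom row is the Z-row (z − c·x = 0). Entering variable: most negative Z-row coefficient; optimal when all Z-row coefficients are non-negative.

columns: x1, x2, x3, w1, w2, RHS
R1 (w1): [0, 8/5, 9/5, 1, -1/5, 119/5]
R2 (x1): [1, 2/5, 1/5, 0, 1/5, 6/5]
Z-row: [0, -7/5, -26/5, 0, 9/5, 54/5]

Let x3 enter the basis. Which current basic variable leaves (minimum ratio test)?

Column x3 entries and ratios — w1: (119/5)/(9/5) = 119/9; x1: (6/5)/(1/5) = 6.
Smallest ratio is 6 in the row of x1, so x1 leaves.

x1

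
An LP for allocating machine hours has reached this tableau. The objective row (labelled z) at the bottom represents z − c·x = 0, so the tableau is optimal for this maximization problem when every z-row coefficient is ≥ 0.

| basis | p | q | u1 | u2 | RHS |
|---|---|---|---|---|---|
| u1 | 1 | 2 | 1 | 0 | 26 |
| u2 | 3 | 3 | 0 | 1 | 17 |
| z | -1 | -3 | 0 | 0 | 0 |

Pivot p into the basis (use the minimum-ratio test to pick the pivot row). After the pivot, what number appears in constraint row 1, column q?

Ratio test on column p — row 1: 26/1 = 26; row 2: 17/3 = 17/3. Minimum is 17/3 at row 2 (u2 leaves); pivot element 3.
Divide row 2 by 3; eliminate column p from the other rows.
Row 1 update in column q: 2 − 1·1 = 1.

1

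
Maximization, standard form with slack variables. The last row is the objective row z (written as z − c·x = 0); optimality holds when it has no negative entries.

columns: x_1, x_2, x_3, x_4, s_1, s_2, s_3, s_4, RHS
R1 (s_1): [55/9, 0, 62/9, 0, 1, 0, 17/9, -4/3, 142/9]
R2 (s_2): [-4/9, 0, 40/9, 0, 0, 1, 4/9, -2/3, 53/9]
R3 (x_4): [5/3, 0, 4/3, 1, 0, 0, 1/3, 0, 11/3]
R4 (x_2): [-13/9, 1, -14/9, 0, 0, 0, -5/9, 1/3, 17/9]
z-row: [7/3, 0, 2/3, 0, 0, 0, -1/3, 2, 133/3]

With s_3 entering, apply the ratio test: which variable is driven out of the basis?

s_1

Column s_3 entries and ratios — s_1: (142/9)/(17/9) = 142/17; s_2: (53/9)/(4/9) = 53/4; x_4: (11/3)/(1/3) = 11; x_2: -5/9 ≤ 0, skip.
Smallest ratio is 142/17 in the row of s_1, so s_1 leaves.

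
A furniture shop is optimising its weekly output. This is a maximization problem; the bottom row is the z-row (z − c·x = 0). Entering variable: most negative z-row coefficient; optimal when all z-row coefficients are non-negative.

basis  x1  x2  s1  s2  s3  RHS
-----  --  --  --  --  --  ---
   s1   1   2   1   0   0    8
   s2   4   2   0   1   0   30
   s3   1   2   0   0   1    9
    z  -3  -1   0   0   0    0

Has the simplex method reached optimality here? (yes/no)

no

The z-row has a negative entry -3 in column x1, so it is not optimal.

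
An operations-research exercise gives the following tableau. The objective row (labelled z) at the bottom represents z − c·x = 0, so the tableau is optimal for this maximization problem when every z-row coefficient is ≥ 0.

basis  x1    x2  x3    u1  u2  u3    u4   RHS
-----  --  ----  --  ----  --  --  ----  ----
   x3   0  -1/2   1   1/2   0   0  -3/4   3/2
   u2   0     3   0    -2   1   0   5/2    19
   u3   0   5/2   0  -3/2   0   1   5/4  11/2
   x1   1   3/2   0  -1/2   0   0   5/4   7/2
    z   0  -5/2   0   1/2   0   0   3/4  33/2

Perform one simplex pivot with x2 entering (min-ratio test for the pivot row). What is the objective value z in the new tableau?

Ratio test on column x2 — row 1: entry -1/2 ≤ 0; row 2: 19/3 = 19/3; row 3: (11/2)/(5/2) = 11/5; row 4: (7/2)/(3/2) = 7/3. Minimum is 11/5 at row 3 (u3 leaves); pivot element 5/2.
Pivot on row 3; the z-row RHS becomes 33/2 − (-5/2)·(11/5) = 22.

22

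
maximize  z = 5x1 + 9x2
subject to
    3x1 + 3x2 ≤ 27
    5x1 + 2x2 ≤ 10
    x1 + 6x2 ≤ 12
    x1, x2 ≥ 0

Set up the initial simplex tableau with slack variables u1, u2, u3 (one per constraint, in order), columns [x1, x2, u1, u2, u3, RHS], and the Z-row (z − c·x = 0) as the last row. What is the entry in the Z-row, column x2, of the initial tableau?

-9

The Z-row carries the negated objective coefficients: the x2 entry is -9.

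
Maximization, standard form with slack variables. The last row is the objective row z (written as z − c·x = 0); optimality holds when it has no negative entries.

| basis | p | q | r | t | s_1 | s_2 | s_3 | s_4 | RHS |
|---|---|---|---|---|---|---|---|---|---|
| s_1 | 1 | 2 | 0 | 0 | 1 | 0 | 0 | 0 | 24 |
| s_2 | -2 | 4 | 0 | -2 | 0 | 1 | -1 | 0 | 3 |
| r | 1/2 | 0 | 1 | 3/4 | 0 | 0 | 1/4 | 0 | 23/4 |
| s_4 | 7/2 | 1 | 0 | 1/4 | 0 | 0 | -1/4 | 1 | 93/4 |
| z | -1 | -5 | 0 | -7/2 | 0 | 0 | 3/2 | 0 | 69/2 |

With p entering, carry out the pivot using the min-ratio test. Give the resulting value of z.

Ratio test on column p — row 1: 24/1 = 24; row 2: entry -2 ≤ 0; row 3: (23/4)/(1/2) = 23/2; row 4: (93/4)/(7/2) = 93/14. Minimum is 93/14 at row 4 (s_4 leaves); pivot element 7/2.
Pivot on row 4; the z-row RHS becomes 69/2 − (-1)·(93/14) = 288/7.

288/7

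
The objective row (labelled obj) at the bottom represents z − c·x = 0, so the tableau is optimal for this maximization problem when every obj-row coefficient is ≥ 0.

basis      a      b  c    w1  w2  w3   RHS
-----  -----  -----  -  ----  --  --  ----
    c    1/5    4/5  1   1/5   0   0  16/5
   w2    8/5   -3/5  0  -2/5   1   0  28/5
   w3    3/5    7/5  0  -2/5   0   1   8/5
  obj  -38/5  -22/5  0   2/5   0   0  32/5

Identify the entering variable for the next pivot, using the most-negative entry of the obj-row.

a

Negative obj-row entries: a: -38/5, b: -22/5.
The most negative is -38/5 in column a, so a enters.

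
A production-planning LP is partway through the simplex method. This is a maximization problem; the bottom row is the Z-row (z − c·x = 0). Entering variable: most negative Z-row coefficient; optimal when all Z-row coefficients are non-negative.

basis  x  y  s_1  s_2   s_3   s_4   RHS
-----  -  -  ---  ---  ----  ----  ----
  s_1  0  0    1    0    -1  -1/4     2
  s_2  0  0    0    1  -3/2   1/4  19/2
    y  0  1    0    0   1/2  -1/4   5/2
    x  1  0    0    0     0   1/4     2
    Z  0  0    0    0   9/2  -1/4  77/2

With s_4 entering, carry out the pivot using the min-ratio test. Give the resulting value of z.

Ratio test on column s_4 — row 1: entry -1/4 ≤ 0; row 2: (19/2)/(1/4) = 38; row 3: entry -1/4 ≤ 0; row 4: 2/(1/4) = 8. Minimum is 8 at row 4 (x leaves); pivot element 1/4.
Pivot on row 4; the Z-row RHS becomes 77/2 − (-1/4)·8 = 81/2.

81/2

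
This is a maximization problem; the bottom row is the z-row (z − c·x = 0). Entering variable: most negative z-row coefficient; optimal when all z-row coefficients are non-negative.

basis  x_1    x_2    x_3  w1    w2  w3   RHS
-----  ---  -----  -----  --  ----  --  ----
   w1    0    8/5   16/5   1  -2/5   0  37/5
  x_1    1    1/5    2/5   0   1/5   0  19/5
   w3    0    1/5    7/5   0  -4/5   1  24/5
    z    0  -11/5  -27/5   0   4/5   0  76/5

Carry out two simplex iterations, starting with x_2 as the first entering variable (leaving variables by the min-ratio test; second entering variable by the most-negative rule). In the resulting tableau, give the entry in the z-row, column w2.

Ratio test on column x_2 — row 1: (37/5)/(8/5) = 37/8; row 2: (19/5)/(1/5) = 19; row 3: (24/5)/(1/5) = 24. Minimum is 37/8 at row 1 (w1 leaves); pivot element 8/5.
Divide row 1 by 8/5; eliminate column x_2 from the other rows.
Second iteration: most negative z-row entry is -1 in column x_3, so x_3 enters.
Ratio test on column x_3 — row 1: (37/8)/2 = 37/16; row 2: entry 0 ≤ 0; row 3: (31/8)/1 = 31/8. Minimum is 37/16 at row 1 (x_2 leaves); pivot element 2.
Divide row 1 by 2; eliminate column x_3 from the other rows.
After both pivots, the entry at the z-row, column w2 is 1/8.

1/8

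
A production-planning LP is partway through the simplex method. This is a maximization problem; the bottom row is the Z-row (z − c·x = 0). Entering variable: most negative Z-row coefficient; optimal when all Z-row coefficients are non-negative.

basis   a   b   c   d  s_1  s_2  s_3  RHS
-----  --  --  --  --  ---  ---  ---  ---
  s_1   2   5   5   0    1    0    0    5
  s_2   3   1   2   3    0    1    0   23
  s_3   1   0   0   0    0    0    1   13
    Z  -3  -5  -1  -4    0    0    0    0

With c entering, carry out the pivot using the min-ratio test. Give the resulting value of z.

Ratio test on column c — row 1: 5/5 = 1; row 2: 23/2 = 23/2; row 3: entry 0 ≤ 0. Minimum is 1 at row 1 (s_1 leaves); pivot element 5.
Pivot on row 1; the Z-row RHS becomes 0 − (-1)·1 = 1.

1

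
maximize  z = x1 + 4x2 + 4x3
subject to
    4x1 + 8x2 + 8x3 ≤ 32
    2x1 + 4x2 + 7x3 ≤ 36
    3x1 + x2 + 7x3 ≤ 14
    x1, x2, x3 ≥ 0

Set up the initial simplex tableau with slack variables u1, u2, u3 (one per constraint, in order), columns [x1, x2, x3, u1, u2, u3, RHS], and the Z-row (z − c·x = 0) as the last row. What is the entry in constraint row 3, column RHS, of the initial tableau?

The RHS of constraint 3 is b_3 = 14.

14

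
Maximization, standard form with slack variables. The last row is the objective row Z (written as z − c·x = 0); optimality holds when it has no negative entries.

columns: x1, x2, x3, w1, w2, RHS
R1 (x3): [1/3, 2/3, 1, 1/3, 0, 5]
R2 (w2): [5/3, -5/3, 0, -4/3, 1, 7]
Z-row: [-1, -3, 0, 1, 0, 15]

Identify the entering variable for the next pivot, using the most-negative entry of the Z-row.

x2

Negative Z-row entries: x1: -1, x2: -3.
The most negative is -3 in column x2, so x2 enters.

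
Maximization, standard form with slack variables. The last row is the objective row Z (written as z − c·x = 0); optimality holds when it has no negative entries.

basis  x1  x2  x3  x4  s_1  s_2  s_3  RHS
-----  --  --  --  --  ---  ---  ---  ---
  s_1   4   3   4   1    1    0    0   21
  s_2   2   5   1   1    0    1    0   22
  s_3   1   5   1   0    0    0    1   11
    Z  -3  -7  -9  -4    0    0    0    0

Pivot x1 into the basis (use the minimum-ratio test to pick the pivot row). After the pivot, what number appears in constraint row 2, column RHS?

23/2

Ratio test on column x1 — row 1: 21/4 = 21/4; row 2: 22/2 = 11; row 3: 11/1 = 11. Minimum is 21/4 at row 1 (s_1 leaves); pivot element 4.
Divide row 1 by 4; eliminate column x1 from the other rows.
Row 2 update in column RHS: 22 − 2·(21/4) = 23/2.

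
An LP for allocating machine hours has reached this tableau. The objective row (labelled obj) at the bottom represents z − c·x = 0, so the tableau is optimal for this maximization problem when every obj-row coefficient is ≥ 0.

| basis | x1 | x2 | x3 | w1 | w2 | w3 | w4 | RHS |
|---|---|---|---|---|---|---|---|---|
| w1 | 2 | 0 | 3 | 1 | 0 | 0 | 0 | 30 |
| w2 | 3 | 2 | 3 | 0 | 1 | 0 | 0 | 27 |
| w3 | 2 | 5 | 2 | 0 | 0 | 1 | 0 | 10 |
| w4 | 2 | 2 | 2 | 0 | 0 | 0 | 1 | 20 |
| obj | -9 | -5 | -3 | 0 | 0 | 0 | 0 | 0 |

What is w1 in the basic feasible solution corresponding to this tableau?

w1 is basic (row 1); its value is the RHS of that row, 30.

30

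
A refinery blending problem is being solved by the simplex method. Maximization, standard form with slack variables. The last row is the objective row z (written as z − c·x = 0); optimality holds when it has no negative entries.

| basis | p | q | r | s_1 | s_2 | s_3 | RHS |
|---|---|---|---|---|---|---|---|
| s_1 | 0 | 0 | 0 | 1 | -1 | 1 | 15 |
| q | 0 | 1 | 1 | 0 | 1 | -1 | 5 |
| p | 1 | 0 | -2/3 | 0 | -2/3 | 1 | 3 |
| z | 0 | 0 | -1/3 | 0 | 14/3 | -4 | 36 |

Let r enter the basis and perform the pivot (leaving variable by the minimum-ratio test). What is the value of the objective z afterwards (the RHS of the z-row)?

Ratio test on column r — row 1: entry 0 ≤ 0; row 2: 5/1 = 5; row 3: entry -2/3 ≤ 0. Minimum is 5 at row 2 (q leaves); pivot element 1.
Pivot on row 2; the z-row RHS becomes 36 − (-1/3)·5 = 113/3.

113/3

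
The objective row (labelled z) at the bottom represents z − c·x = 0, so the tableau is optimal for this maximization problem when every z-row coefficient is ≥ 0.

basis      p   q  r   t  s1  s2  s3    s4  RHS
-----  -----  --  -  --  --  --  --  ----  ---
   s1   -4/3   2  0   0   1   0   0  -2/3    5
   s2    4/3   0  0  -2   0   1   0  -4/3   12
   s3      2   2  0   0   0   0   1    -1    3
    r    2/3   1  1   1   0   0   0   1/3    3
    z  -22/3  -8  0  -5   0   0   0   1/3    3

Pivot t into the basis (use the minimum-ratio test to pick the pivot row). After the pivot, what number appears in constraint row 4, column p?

Ratio test on column t — row 1: entry 0 ≤ 0; row 2: entry -2 ≤ 0; row 3: entry 0 ≤ 0; row 4: 3/1 = 3. Minimum is 3 at row 4 (r leaves); pivot element 1.
Divide row 4 by 1; eliminate column t from the other rows.
In the new row 4, the p entry is the old entry divided by the pivot: (2/3)/1 = 2/3.

2/3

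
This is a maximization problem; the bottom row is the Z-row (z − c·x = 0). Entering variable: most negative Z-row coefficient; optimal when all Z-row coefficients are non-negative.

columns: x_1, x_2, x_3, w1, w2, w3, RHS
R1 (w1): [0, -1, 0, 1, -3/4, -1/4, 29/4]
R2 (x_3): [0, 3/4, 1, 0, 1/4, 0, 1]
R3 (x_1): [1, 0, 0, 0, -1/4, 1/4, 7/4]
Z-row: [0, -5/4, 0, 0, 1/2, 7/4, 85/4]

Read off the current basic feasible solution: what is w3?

0

w3 is not in the basis, so in the current basic feasible solution w3 = 0.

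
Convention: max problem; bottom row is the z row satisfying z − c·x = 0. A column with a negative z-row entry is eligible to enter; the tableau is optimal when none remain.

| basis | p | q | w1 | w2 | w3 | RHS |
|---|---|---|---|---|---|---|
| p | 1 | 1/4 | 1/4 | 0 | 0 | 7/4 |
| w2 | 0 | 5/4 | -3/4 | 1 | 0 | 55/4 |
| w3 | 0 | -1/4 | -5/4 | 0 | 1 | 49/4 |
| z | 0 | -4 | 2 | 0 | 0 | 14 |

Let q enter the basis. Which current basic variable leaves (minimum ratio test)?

Column q entries and ratios — p: (7/4)/(1/4) = 7; w2: (55/4)/(5/4) = 11; w3: -1/4 ≤ 0, skip.
Smallest ratio is 7 in the row of p, so p leaves.

p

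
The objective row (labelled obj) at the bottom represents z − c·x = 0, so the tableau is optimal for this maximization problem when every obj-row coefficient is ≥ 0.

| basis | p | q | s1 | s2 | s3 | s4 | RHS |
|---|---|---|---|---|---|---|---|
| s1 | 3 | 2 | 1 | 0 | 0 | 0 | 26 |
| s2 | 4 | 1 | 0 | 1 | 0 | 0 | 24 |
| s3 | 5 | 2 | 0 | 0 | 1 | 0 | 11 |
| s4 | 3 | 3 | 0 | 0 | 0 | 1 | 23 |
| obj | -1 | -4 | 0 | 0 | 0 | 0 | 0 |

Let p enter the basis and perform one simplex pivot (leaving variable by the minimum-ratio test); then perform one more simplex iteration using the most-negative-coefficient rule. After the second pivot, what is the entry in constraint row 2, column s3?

Ratio test on column p — row 1: 26/3 = 26/3; row 2: 24/4 = 6; row 3: 11/5 = 11/5; row 4: 23/3 = 23/3. Minimum is 11/5 at row 3 (s3 leaves); pivot element 5.
Divide row 3 by 5; eliminate column p from the other rows.
Second iteration: most negative obj-row entry is -18/5 in column q, so q enters.
Ratio test on column q — row 1: (97/5)/(4/5) = 97/4; row 2: entry -3/5 ≤ 0; row 3: (11/5)/(2/5) = 11/2; row 4: (82/5)/(9/5) = 82/9. Minimum is 11/2 at row 3 (p leaves); pivot element 2/5.
Divide row 3 by 2/5; eliminate column q from the other rows.
After both pivots, the entry at constraint row 2, column s3 is -1/2.

-1/2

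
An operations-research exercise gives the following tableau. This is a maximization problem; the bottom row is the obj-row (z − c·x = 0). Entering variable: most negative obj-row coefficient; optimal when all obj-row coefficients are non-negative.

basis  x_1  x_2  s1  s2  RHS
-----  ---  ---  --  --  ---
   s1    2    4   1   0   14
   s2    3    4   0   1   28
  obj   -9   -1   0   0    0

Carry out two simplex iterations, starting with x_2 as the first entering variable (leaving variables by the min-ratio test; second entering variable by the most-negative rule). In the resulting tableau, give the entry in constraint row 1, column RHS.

Ratio test on column x_2 — row 1: 14/4 = 7/2; row 2: 28/4 = 7. Minimum is 7/2 at row 1 (s1 leaves); pivot element 4.
Divide row 1 by 4; eliminate column x_2 from the other rows.
Second iteration: most negative obj-row entry is -17/2 in column x_1, so x_1 enters.
Ratio test on column x_1 — row 1: (7/2)/(1/2) = 7; row 2: 14/1 = 14. Minimum is 7 at row 1 (x_2 leaves); pivot element 1/2.
Divide row 1 by 1/2; eliminate column x_1 from the other rows.
After both pivots, the entry at constraint row 1, column RHS is 7.

7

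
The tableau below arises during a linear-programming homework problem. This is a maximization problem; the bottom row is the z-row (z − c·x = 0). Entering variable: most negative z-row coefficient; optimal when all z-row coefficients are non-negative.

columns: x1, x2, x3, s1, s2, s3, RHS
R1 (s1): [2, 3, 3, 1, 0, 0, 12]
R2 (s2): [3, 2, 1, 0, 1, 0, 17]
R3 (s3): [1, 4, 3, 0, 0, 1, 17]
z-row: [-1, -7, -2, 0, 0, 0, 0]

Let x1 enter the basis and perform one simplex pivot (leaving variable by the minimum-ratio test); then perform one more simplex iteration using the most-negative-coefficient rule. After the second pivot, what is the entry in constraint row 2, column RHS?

Ratio test on column x1 — row 1: 12/2 = 6; row 2: 17/3 = 17/3; row 3: 17/1 = 17. Minimum is 17/3 at row 2 (s2 leaves); pivot element 3.
Divide row 2 by 3; eliminate column x1 from the other rows.
Second iteration: most negative z-row entry is -19/3 in column x2, so x2 enters.
Ratio test on column x2 — row 1: (2/3)/(5/3) = 2/5; row 2: (17/3)/(2/3) = 17/2; row 3: (34/3)/(10/3) = 17/5. Minimum is 2/5 at row 1 (s1 leaves); pivot element 5/3.
Divide row 1 by 5/3; eliminate column x2 from the other rows.
After both pivots, the entry at constraint row 2, column RHS is 27/5.

27/5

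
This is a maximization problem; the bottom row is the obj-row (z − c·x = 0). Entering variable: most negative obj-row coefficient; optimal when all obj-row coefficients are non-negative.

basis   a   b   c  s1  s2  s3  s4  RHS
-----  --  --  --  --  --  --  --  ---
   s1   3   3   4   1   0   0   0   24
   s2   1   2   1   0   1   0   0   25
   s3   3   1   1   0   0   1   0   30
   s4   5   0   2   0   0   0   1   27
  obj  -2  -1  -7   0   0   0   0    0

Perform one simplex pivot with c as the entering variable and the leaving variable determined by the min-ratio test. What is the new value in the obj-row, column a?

Ratio test on column c — row 1: 24/4 = 6; row 2: 25/1 = 25; row 3: 30/1 = 30; row 4: 27/2 = 27/2. Minimum is 6 at row 1 (s1 leaves); pivot element 4.
Divide row 1 by 4; eliminate column c from the other rows.
obj-row update in column a: -2 − (-7)·(3/4) = 13/4.

13/4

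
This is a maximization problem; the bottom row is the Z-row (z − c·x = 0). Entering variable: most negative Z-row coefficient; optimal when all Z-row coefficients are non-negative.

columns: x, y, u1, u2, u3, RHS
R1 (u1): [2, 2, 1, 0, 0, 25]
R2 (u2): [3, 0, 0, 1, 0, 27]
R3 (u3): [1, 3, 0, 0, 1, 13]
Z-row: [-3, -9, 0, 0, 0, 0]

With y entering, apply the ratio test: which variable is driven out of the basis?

Column y entries and ratios — u1: 25/2 = 25/2; u2: 0 ≤ 0, skip; u3: 13/3 = 13/3.
Smallest ratio is 13/3 in the row of u3, so u3 leaves.

u3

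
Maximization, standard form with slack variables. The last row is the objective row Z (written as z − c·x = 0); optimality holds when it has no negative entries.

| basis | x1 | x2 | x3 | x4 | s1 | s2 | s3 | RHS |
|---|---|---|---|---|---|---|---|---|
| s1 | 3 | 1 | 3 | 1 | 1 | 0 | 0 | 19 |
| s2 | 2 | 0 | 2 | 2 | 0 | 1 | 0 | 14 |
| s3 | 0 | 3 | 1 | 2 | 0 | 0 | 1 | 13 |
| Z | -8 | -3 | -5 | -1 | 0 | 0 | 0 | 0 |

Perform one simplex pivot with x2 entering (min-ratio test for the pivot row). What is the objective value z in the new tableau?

Ratio test on column x2 — row 1: 19/1 = 19; row 2: entry 0 ≤ 0; row 3: 13/3 = 13/3. Minimum is 13/3 at row 3 (s3 leaves); pivot element 3.
Pivot on row 3; the Z-row RHS becomes 0 − (-3)·(13/3) = 13.

13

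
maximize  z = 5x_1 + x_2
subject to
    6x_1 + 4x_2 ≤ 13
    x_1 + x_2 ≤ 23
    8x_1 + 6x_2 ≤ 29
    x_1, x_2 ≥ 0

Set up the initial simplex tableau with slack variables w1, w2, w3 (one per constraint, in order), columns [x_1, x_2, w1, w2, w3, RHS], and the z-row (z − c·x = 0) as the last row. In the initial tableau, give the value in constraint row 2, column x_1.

Constraint 2 has coefficient 1 on x_1.

1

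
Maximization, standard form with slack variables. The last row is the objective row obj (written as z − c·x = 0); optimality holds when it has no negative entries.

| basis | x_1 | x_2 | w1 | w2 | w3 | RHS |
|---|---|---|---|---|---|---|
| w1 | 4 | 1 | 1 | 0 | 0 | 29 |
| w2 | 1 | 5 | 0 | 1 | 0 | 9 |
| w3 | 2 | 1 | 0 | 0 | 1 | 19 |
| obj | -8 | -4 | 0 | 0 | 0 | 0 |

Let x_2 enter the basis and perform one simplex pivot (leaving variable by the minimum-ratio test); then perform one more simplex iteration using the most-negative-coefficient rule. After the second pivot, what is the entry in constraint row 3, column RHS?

82/19

Ratio test on column x_2 — row 1: 29/1 = 29; row 2: 9/5 = 9/5; row 3: 19/1 = 19. Minimum is 9/5 at row 2 (w2 leaves); pivot element 5.
Divide row 2 by 5; eliminate column x_2 from the other rows.
Second iteration: most negative obj-row entry is -36/5 in column x_1, so x_1 enters.
Ratio test on column x_1 — row 1: (136/5)/(19/5) = 136/19; row 2: (9/5)/(1/5) = 9; row 3: (86/5)/(9/5) = 86/9. Minimum is 136/19 at row 1 (w1 leaves); pivot element 19/5.
Divide row 1 by 19/5; eliminate column x_1 from the other rows.
After both pivots, the entry at constraint row 3, column RHS is 82/19.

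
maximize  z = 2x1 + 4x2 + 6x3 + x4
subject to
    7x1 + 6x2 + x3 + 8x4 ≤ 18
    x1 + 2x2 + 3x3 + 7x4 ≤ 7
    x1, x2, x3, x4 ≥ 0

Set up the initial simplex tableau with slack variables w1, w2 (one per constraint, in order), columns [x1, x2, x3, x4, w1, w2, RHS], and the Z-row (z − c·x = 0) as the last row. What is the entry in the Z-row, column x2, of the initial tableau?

The Z-row carries the negated objective coefficients: the x2 entry is -4.

-4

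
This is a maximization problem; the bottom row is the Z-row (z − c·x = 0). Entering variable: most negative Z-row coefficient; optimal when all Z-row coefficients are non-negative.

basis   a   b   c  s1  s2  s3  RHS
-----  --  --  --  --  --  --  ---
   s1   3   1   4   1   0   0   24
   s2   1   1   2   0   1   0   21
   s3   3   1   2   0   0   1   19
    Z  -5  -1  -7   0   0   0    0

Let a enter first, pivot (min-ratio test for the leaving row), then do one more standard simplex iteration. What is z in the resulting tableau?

Ratio test on column a — row 1: 24/3 = 8; row 2: 21/1 = 21; row 3: 19/3 = 19/3. Minimum is 19/3 at row 3 (s3 leaves); pivot element 3.
Pivot on row 3; the Z-row RHS becomes 0 − (-5)·(19/3) = 95/3.
Next entering variable (most negative Z-row entry -11/3): c.
Ratio test on column c — row 1: 5/2 = 5/2; row 2: (44/3)/(4/3) = 11; row 3: (19/3)/(2/3) = 19/2. Minimum is 5/2 at row 1 (s1 leaves); pivot element 2.
After the second pivot the Z-row RHS is 95/3 − (-11/3)·(5/2) = 245/6.

245/6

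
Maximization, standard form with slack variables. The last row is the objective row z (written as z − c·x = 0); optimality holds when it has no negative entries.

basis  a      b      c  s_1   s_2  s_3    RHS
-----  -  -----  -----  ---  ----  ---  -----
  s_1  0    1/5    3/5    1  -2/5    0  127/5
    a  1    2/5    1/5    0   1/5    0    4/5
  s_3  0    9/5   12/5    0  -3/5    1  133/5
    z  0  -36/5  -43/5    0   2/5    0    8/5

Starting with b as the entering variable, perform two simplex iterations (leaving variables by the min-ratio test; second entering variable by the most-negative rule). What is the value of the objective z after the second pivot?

36

Ratio test on column b — row 1: (127/5)/(1/5) = 127; row 2: (4/5)/(2/5) = 2; row 3: (133/5)/(9/5) = 133/9. Minimum is 2 at row 2 (a leaves); pivot element 2/5.
Pivot on row 2; the z-row RHS becomes 8/5 − (-36/5)·2 = 16.
Next entering variable (most negative z-row entry -5): c.
Ratio test on column c — row 1: 25/(1/2) = 50; row 2: 2/(1/2) = 4; row 3: 23/(3/2) = 46/3. Minimum is 4 at row 2 (b leaves); pivot element 1/2.
After the second pivot the z-row RHS is 16 − (-5)·4 = 36.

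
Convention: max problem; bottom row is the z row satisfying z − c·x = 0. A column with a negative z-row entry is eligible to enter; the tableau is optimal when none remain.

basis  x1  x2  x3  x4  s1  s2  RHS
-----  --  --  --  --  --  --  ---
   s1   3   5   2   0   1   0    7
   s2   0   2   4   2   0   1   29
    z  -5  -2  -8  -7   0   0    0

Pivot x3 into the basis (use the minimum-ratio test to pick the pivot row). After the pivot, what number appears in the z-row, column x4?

-7

Ratio test on column x3 — row 1: 7/2 = 7/2; row 2: 29/4 = 29/4. Minimum is 7/2 at row 1 (s1 leaves); pivot element 2.
Divide row 1 by 2; eliminate column x3 from the other rows.
z-row update in column x4: -7 − (-8)·0 = -7.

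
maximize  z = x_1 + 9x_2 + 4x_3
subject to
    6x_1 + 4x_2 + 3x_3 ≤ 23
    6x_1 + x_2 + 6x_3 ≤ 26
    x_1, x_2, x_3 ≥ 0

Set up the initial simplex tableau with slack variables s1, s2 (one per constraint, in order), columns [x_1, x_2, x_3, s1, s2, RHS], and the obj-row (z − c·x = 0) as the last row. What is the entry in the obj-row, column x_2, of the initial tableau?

-9

The obj-row carries the negated objective coefficients: the x_2 entry is -9.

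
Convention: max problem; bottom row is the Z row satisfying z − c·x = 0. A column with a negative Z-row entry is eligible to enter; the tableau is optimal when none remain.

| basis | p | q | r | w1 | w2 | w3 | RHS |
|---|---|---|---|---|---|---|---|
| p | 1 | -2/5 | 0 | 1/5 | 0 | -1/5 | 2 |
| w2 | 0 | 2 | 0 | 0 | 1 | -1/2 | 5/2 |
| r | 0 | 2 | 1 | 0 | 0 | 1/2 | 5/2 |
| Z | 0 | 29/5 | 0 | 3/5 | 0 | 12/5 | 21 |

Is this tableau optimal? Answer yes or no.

yes

Every Z-row coefficient is ≥ 0, so the tableau is optimal.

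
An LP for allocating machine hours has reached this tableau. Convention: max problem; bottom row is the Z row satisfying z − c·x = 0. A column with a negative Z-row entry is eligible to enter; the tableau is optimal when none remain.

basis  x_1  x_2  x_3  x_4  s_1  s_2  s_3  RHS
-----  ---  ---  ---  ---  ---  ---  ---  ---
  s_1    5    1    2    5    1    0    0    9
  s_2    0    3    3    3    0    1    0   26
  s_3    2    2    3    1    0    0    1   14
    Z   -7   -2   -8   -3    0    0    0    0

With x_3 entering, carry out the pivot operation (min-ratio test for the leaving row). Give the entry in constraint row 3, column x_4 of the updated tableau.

-13/2

Ratio test on column x_3 — row 1: 9/2 = 9/2; row 2: 26/3 = 26/3; row 3: 14/3 = 14/3. Minimum is 9/2 at row 1 (s_1 leaves); pivot element 2.
Divide row 1 by 2; eliminate column x_3 from the other rows.
Row 3 update in column x_4: 1 − 3·(5/2) = -13/2.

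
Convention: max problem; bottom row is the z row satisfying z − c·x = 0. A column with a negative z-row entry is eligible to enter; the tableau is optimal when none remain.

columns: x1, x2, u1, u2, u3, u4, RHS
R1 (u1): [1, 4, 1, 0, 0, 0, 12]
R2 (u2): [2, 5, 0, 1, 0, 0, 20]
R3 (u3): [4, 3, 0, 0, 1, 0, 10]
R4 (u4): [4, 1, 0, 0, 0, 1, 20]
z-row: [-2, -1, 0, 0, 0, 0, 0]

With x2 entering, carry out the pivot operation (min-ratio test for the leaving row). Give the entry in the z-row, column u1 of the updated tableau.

1/4

Ratio test on column x2 — row 1: 12/4 = 3; row 2: 20/5 = 4; row 3: 10/3 = 10/3; row 4: 20/1 = 20. Minimum is 3 at row 1 (u1 leaves); pivot element 4.
Divide row 1 by 4; eliminate column x2 from the other rows.
z-row update in column u1: 0 − (-1)·(1/4) = 1/4.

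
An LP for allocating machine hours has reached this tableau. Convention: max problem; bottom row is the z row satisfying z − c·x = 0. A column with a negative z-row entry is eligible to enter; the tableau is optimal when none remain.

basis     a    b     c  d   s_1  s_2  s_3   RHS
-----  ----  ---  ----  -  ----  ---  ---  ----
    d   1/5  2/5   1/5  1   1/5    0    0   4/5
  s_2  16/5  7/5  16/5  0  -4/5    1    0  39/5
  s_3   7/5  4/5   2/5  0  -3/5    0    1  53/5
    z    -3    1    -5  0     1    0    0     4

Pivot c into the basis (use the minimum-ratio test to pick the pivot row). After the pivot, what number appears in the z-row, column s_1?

Ratio test on column c — row 1: (4/5)/(1/5) = 4; row 2: (39/5)/(16/5) = 39/16; row 3: (53/5)/(2/5) = 53/2. Minimum is 39/16 at row 2 (s_2 leaves); pivot element 16/5.
Divide row 2 by 16/5; eliminate column c from the other rows.
z-row update in column s_1: 1 − (-5)·(-1/4) = -1/4.

-1/4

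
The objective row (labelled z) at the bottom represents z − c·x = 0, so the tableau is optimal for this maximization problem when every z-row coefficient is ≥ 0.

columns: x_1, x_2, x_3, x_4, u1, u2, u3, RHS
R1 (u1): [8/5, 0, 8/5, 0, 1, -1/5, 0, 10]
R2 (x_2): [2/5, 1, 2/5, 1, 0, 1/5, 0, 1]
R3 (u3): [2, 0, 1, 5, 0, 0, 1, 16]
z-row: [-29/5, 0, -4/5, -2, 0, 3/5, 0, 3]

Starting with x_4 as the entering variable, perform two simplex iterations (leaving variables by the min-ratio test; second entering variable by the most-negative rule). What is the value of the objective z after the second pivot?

Ratio test on column x_4 — row 1: entry 0 ≤ 0; row 2: 1/1 = 1; row 3: 16/5 = 16/5. Minimum is 1 at row 2 (x_2 leaves); pivot element 1.
Pivot on row 2; the z-row RHS becomes 3 − (-2)·1 = 5.
Next entering variable (most negative z-row entry -5): x_1.
Ratio test on column x_1 — row 1: 10/(8/5) = 25/4; row 2: 1/(2/5) = 5/2; row 3: entry 0 ≤ 0. Minimum is 5/2 at row 2 (x_4 leaves); pivot element 2/5.
After the second pivot the z-row RHS is 5 − (-5)·(5/2) = 35/2.

35/2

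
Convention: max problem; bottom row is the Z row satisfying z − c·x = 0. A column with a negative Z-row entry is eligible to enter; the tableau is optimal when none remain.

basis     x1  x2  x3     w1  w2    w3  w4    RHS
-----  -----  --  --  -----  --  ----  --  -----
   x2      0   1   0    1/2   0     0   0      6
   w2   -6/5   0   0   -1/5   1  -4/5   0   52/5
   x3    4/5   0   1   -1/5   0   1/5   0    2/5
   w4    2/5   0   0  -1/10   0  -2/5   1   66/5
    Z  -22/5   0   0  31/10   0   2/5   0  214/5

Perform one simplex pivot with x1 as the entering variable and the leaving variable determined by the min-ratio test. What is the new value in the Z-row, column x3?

11/2

Ratio test on column x1 — row 1: entry 0 ≤ 0; row 2: entry -6/5 ≤ 0; row 3: (2/5)/(4/5) = 1/2; row 4: (66/5)/(2/5) = 33. Minimum is 1/2 at row 3 (x3 leaves); pivot element 4/5.
Divide row 3 by 4/5; eliminate column x1 from the other rows.
Z-row update in column x3: 0 − (-22/5)·(5/4) = 11/2.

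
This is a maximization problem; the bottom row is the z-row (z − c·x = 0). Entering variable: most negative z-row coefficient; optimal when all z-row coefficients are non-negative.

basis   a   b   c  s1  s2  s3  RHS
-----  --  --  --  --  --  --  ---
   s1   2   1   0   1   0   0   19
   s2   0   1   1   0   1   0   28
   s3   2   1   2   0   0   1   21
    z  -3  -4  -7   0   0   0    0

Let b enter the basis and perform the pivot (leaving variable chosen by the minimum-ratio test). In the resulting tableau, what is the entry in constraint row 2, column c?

Ratio test on column b — row 1: 19/1 = 19; row 2: 28/1 = 28; row 3: 21/1 = 21. Minimum is 19 at row 1 (s1 leaves); pivot element 1.
Divide row 1 by 1; eliminate column b from the other rows.
Row 2 update in column c: 1 − 1·0 = 1.

1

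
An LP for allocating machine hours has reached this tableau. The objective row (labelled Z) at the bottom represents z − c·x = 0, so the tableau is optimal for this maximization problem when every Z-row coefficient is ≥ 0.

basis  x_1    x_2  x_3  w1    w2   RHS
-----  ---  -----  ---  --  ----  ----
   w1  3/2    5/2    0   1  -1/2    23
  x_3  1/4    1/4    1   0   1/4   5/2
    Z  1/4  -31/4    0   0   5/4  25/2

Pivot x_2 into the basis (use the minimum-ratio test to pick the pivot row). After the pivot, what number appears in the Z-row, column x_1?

Ratio test on column x_2 — row 1: 23/(5/2) = 46/5; row 2: (5/2)/(1/4) = 10. Minimum is 46/5 at row 1 (w1 leaves); pivot element 5/2.
Divide row 1 by 5/2; eliminate column x_2 from the other rows.
Z-row update in column x_1: 1/4 − (-31/4)·(3/5) = 49/10.

49/10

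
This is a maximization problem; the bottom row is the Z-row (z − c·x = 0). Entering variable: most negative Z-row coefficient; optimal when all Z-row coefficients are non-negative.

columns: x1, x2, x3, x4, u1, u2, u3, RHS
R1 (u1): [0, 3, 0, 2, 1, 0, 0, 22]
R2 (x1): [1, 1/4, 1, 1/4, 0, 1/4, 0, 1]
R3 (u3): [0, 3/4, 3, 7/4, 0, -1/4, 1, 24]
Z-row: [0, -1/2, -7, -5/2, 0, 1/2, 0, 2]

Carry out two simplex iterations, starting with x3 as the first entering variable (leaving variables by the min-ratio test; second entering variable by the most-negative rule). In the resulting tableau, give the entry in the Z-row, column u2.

Ratio test on column x3 — row 1: entry 0 ≤ 0; row 2: 1/1 = 1; row 3: 24/3 = 8. Minimum is 1 at row 2 (x1 leaves); pivot element 1.
Divide row 2 by 1; eliminate column x3 from the other rows.
Second iteration: most negative Z-row entry is -3/4 in column x4, so x4 enters.
Ratio test on column x4 — row 1: 22/2 = 11; row 2: 1/(1/4) = 4; row 3: 21/1 = 21. Minimum is 4 at row 2 (x3 leaves); pivot element 1/4.
Divide row 2 by 1/4; eliminate column x4 from the other rows.
After both pivots, the entry at the Z-row, column u2 is 3.

3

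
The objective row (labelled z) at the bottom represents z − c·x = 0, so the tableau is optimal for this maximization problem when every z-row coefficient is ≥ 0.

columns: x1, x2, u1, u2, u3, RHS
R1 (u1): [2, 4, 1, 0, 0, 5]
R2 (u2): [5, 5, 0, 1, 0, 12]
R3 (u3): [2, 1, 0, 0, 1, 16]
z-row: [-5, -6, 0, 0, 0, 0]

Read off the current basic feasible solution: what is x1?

x1 is not in the basis, so in the current basic feasible solution x1 = 0.

0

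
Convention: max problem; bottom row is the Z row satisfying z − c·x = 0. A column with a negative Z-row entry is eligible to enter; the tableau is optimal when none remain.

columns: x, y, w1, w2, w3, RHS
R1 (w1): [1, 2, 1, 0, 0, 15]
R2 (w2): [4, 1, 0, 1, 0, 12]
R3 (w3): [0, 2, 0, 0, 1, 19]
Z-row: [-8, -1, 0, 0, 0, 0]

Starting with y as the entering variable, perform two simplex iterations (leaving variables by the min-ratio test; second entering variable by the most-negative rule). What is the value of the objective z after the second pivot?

Ratio test on column y — row 1: 15/2 = 15/2; row 2: 12/1 = 12; row 3: 19/2 = 19/2. Minimum is 15/2 at row 1 (w1 leaves); pivot element 2.
Pivot on row 1; the Z-row RHS becomes 0 − (-1)·(15/2) = 15/2.
Next entering variable (most negative Z-row entry -15/2): x.
Ratio test on column x — row 1: (15/2)/(1/2) = 15; row 2: (9/2)/(7/2) = 9/7; row 3: entry -1 ≤ 0. Minimum is 9/7 at row 2 (w2 leaves); pivot element 7/2.
After the second pivot the Z-row RHS is 15/2 − (-15/2)·(9/7) = 120/7.

120/7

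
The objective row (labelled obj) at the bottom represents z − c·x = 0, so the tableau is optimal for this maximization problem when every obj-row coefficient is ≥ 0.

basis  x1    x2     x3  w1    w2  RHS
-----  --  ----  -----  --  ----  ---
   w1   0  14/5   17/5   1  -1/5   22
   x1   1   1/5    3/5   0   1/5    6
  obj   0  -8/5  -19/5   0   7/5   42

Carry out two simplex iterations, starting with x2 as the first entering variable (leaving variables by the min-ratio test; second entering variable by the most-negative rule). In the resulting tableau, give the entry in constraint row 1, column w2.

-1/17

Ratio test on column x2 — row 1: 22/(14/5) = 55/7; row 2: 6/(1/5) = 30. Minimum is 55/7 at row 1 (w1 leaves); pivot element 14/5.
Divide row 1 by 14/5; eliminate column x2 from the other rows.
Second iteration: most negative obj-row entry is -13/7 in column x3, so x3 enters.
Ratio test on column x3 — row 1: (55/7)/(17/14) = 110/17; row 2: (31/7)/(5/14) = 62/5. Minimum is 110/17 at row 1 (x2 leaves); pivot element 17/14.
Divide row 1 by 17/14; eliminate column x3 from the other rows.
After both pivots, the entry at constraint row 1, column w2 is -1/17.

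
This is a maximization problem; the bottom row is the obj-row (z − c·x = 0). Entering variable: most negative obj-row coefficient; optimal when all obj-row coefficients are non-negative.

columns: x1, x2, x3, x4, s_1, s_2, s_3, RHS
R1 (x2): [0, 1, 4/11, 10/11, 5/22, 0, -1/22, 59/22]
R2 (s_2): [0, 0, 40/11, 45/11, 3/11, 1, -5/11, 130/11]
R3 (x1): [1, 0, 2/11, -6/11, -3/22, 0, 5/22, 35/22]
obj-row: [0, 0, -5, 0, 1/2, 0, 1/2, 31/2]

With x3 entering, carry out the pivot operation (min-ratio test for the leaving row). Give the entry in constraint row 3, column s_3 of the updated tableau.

Ratio test on column x3 — row 1: (59/22)/(4/11) = 59/8; row 2: (130/11)/(40/11) = 13/4; row 3: (35/22)/(2/11) = 35/4. Minimum is 13/4 at row 2 (s_2 leaves); pivot element 40/11.
Divide row 2 by 40/11; eliminate column x3 from the other rows.
Row 3 update in column s_3: 5/22 − (2/11)·(-1/8) = 1/4.

1/4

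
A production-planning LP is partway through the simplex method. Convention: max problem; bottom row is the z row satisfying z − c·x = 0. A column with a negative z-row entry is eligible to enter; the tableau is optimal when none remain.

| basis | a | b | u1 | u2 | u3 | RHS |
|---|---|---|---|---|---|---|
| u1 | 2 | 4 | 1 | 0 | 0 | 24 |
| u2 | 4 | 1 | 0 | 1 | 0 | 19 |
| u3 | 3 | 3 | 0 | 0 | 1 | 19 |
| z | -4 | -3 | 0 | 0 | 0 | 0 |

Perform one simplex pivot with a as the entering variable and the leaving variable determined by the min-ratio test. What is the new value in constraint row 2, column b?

Ratio test on column a — row 1: 24/2 = 12; row 2: 19/4 = 19/4; row 3: 19/3 = 19/3. Minimum is 19/4 at row 2 (u2 leaves); pivot element 4.
Divide row 2 by 4; eliminate column a from the other rows.
In the new row 2, the b entry is the old entry divided by the pivot: 1/4 = 1/4.

1/4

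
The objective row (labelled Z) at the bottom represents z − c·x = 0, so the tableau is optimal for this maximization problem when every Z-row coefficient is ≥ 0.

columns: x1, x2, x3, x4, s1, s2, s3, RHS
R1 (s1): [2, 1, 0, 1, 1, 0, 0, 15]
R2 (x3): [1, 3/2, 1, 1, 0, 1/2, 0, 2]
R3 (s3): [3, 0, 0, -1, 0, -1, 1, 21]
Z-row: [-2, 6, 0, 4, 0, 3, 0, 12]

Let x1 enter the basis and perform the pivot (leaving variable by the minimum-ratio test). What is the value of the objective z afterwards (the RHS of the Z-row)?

16

Ratio test on column x1 — row 1: 15/2 = 15/2; row 2: 2/1 = 2; row 3: 21/3 = 7. Minimum is 2 at row 2 (x3 leaves); pivot element 1.
Pivot on row 2; the Z-row RHS becomes 12 − (-2)·2 = 16.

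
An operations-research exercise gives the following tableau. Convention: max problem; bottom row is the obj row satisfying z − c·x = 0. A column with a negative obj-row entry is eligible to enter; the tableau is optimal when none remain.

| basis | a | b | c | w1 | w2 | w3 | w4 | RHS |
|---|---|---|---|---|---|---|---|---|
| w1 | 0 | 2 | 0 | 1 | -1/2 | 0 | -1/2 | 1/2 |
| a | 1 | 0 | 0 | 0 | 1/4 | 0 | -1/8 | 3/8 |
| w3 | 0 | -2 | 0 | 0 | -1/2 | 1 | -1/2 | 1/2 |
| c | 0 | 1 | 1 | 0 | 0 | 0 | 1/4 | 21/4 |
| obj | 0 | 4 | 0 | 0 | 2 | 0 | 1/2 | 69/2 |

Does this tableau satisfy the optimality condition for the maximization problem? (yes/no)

Every obj-row coefficient is ≥ 0, so the tableau is optimal.

yes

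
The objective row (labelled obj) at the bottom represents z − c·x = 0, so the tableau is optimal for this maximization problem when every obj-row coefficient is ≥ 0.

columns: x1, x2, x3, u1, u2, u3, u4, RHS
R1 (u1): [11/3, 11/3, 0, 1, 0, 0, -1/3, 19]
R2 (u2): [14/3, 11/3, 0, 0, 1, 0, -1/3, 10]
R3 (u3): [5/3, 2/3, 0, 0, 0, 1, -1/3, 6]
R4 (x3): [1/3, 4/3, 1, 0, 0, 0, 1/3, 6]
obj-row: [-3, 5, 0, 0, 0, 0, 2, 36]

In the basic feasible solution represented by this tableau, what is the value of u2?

10

u2 is basic (row 2); its value is the RHS of that row, 10.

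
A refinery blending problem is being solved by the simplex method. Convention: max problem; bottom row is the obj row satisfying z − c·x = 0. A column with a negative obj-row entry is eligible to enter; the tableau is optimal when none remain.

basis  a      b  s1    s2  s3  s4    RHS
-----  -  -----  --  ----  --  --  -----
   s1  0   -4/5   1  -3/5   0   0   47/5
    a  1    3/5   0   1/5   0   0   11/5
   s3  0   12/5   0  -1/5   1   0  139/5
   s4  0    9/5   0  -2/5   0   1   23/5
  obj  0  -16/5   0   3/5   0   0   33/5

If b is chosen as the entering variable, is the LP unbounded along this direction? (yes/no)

no

Column b has positive entries in row(s) 2, 3, 4, so the ratio test bounds it — not unbounded.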